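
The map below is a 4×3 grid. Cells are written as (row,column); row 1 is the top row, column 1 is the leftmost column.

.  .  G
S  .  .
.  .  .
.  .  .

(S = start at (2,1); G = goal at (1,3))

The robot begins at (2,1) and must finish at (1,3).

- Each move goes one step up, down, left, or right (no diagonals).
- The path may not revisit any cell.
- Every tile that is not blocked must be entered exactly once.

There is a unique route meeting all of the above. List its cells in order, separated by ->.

Need to visit all 12 open cells exactly once, starting at (2,1) and ending at (1,3).
Route from (2,1): up to (1,1), right to (1,2), 2× down (reaching (3,2)), left to (3,1), down to (4,1), 2× right (reaching (4,3)), 3× up (reaching (1,3)) — 11 moves in all.
Check: all 12 open cells covered.

(2,1) -> (1,1) -> (1,2) -> (2,2) -> (3,2) -> (3,1) -> (4,1) -> (4,2) -> (4,3) -> (3,3) -> (2,3) -> (1,3)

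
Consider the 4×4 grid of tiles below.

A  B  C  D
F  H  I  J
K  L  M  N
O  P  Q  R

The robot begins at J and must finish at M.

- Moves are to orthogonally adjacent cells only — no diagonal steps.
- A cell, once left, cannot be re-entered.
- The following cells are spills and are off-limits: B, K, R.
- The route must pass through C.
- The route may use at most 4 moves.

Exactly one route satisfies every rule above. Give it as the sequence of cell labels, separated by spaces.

Any route must reach C and still end at M within 4 moves, so the order of the required stops is forced.
Route from J: up 1 to D, left 1 to C, down 2 to M — 4 moves in all.
Check: all required cells visited; 4 ≤ 4 moves.

J D C I M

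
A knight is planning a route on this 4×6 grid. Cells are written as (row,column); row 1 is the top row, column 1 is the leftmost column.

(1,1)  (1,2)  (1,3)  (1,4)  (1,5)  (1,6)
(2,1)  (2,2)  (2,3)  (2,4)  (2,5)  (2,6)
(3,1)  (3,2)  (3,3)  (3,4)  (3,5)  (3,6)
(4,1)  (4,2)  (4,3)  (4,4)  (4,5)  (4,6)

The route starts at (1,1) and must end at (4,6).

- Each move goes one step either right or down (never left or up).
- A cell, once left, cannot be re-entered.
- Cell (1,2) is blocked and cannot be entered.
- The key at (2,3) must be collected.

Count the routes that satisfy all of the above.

10

A right/down-only route from (1,1) to (4,6) makes exactly 3 down-moves and 5 right-moves in some order.
With no other constraints that would be C(8,3) = 56 routes.
Split at (2,3) and multiply the segment counts (each segment already excludes blocked cells): (1,1)→(2,3): 1; (2,3)→(4,6): 10; product = 10.
That gives 10 routes.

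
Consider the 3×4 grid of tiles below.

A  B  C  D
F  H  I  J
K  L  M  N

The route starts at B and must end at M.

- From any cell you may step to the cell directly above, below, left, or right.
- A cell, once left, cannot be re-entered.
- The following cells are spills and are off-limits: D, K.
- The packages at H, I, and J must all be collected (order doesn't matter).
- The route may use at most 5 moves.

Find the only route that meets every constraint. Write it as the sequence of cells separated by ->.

B -> H -> I -> J -> N -> M

Any route must reach H, I, and J and still end at M within 5 moves, so the order of the required stops is forced.
Route from B: down 1 to H, right 2 to J, down 1 to N, left 1 to M — 5 moves in all.
Check: all required cells visited; 5 ≤ 5 moves.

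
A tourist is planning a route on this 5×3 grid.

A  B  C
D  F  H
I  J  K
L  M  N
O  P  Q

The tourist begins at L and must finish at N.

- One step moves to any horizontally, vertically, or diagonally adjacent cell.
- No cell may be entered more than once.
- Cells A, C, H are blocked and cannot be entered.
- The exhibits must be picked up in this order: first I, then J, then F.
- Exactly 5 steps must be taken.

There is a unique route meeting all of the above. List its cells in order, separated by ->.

L -> I -> J -> F -> K -> N

The waypoints must appear in the order I, J, F, with no cell reused.
Route from L: up to I, right to J, up to F, down-right to K, down to N — 5 moves in all.
Check: order respected (I at step 1, J at step 2, F at step 3); 5 moves as required.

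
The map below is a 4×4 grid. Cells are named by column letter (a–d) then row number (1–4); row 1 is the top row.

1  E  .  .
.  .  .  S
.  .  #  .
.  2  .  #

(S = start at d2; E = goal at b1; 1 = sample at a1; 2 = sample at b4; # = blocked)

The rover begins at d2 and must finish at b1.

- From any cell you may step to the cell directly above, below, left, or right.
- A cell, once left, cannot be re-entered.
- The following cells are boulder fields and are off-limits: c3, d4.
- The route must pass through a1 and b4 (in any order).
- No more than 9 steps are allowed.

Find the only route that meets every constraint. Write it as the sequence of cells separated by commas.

d2, c2, b2, b3, b4, a4, a3, a2, a1, b1

The budget equals the shortest possible length, so every move has to be on a shortest route through the required cells.
Route from d2: left 2 to b2, down 2 to b4, left 1 to a4, up 3 to a1, right 1 to b1 — 9 moves in all.
Check: all required cells visited; 9 ≤ 9 moves.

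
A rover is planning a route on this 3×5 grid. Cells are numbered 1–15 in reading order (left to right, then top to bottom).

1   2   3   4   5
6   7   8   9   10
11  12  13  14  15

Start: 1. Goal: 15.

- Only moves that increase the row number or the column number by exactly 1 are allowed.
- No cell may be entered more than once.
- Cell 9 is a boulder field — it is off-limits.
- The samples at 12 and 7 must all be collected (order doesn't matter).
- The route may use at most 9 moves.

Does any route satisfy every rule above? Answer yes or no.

One route that works: 1 → 6 → 7 → 12 → 13 → 14 → 15.

yes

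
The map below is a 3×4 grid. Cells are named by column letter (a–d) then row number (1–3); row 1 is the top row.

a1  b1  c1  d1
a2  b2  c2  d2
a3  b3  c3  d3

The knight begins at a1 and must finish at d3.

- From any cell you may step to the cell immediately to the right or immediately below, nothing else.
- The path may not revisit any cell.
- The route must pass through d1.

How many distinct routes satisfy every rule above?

1

A right/down-only route from a1 to d3 makes exactly 2 down-moves and 3 right-moves in some order.
With no other constraints that would be C(5,2) = 10 routes.
Split at d1 and multiply the segment counts: a1→d1: 1; d1→d3: 1; product = 1.
That gives 1 route.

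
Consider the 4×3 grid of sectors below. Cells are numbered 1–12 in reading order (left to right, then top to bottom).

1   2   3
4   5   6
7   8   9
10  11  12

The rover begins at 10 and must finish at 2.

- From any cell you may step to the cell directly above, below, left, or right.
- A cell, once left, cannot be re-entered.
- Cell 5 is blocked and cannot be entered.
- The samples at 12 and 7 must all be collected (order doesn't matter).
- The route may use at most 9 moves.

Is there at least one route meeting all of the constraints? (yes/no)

One route that works: 10 → 7 → 8 → 11 → 12 → 9 → 6 → 3 → 2.

yes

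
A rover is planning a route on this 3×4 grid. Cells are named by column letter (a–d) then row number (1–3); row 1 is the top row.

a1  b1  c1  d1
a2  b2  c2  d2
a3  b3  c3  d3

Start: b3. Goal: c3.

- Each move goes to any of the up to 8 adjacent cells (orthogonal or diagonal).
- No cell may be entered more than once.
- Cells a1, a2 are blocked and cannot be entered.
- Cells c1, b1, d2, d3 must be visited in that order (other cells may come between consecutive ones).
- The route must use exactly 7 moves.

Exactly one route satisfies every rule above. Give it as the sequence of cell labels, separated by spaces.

The waypoints must appear in the order c1, b1, d2, d3, with no cell reused.
Route from b3: up to b2, up-right to c1, left to b1, down-right to c2, right to d2, down to d3, left to c3 — 7 moves in all.
Check: order respected (c1 at step 2, b1 at step 3, d2 at step 5, d3 at step 6); 7 moves as required.

b3 b2 c1 b1 c2 d2 d3 c3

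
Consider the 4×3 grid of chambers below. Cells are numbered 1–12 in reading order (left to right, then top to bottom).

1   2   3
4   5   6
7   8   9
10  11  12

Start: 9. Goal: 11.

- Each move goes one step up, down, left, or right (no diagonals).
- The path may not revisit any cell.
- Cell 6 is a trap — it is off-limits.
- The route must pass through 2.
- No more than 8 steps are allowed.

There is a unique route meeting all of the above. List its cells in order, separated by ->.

The 8-move cap with required stops at 2 leaves no slack for detours.
Route from 9: left to 8, 2× up (reaching 2), left to 1, 3× down (reaching 10), right to 11 — 8 moves in all.
Check: all required cells visited; 8 ≤ 8 moves.

9 -> 8 -> 5 -> 2 -> 1 -> 4 -> 7 -> 10 -> 11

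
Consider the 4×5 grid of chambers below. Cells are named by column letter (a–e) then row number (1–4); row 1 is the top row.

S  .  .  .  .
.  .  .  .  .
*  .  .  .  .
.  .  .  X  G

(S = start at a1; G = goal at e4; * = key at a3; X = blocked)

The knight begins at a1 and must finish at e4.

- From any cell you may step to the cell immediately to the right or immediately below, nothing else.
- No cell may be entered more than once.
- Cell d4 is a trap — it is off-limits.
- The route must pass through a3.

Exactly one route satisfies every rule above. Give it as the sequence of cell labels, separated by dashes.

a1 - a2 - a3 - b3 - c3 - d3 - e3 - e4

Moves only go right or down, so the column and row indices never decrease.
Route from a1: 2× down (reaching a3), 4× right (reaching e3), down to e4 — 7 moves in all.
Check: all required cells visited.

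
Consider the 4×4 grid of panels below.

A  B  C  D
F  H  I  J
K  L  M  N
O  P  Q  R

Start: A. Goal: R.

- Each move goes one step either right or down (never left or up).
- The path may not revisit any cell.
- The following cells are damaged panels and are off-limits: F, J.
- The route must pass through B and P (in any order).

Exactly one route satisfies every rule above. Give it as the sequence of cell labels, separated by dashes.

A - B - H - L - P - Q - R

Moves only go right or down, so the column and row indices never decrease.
Route from A: right to B, 3× down (reaching P), 2× right (reaching R) — 6 moves in all.
Check: all required cells visited.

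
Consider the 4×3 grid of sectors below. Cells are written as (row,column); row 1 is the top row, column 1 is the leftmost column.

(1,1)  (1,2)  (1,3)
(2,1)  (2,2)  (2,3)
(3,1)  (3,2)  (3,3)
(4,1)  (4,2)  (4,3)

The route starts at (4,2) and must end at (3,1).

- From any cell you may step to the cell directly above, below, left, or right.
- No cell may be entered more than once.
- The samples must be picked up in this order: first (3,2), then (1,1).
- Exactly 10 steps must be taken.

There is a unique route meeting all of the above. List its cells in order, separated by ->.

The waypoints must appear in the order (3,2), (1,1), with no cell reused.
Route from (4,2): right to (4,3), up to (3,3), left to (3,2), up to (2,2), right to (2,3), up to (1,3), 2× left (reaching (1,1)), 2× down (reaching (3,1)) — 10 moves in all.
Check: order respected ((3,2) at step 3, (1,1) at step 8); 10 moves as required.

(4,2) -> (4,3) -> (3,3) -> (3,2) -> (2,2) -> (2,3) -> (1,3) -> (1,2) -> (1,1) -> (2,1) -> (3,1)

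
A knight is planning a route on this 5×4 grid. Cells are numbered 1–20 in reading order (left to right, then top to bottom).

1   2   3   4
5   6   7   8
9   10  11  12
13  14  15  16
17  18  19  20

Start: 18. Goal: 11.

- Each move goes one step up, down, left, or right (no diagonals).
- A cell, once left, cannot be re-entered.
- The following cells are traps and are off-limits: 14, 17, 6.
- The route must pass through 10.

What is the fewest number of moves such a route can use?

13

Any route passes through 10 somewhere between 18 and 11. Summing Manhattan distances along the two legs (18 → 10 → 11) gives a lower bound of 2 + 1 = 3 moves.
That bound ignores the blocked cells. Measuring each leg by the fewest moves that actually steer around them (18→10: 4; 10→11: 1) raises the lower bound to 5.
The shortest route satisfying every rule uses 13 moves: 18 → 19 → 15 → 16 → 12 → 8 → 4 → 3 → 2 → 1 → 5 → 9 → 10 → 11.
The no-revisit rule (legs can't share cells) pushes the minimum above the 5-move bound; an exhaustive check rules out every length from 5 to 12 (on a 4-connected grid the length of any start-to-goal walk has the same parity as the Manhattan bound, so only lengths 5, 7, 9, … need checking), leaving 13 as the minimum.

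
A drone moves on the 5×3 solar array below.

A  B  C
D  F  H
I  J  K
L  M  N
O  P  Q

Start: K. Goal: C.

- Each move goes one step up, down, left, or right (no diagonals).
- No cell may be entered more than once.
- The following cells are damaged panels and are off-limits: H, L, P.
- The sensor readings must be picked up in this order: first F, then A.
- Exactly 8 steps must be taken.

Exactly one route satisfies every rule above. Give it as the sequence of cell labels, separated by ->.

The waypoints must appear in the order F, A, with no cell reused.
Route from K: down 1 to N, left 1 to M, up 2 to F, left 1 to D, up 1 to A, right 2 to C — 8 moves in all.
Check: order respected (F at step 4, A at step 6); 8 moves as required.

K -> N -> M -> J -> F -> D -> A -> B -> C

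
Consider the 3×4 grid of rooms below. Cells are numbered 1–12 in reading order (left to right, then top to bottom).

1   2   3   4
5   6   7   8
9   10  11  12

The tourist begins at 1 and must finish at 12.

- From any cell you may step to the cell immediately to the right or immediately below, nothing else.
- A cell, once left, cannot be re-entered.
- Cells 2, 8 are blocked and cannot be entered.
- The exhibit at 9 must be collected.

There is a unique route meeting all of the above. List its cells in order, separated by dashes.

1 - 5 - 9 - 10 - 11 - 12

Moves only go right or down, so the column and row indices never decrease.
Route from 1: 2× down (reaching 9), 3× right (reaching 12) — 5 moves in all.
Check: all required cells visited.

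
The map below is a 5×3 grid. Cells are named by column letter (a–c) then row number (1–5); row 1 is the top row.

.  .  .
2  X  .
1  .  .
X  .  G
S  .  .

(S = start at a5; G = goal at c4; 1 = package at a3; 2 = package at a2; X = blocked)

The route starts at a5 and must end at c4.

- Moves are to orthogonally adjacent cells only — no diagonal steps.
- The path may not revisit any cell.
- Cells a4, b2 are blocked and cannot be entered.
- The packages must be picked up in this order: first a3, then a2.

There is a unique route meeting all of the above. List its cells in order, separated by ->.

The waypoints must appear in the order a3, a2, with no cell reused.
Route from a5: right 1 to b5, up 2 to b3, left 1 to a3, up 2 to a1, right 2 to c1, down 3 to c4 — 11 moves in all.
Check: order respected (1 at step 4, 2 at step 5).

a5 -> b5 -> b4 -> b3 -> a3 -> a2 -> a1 -> b1 -> c1 -> c2 -> c3 -> c4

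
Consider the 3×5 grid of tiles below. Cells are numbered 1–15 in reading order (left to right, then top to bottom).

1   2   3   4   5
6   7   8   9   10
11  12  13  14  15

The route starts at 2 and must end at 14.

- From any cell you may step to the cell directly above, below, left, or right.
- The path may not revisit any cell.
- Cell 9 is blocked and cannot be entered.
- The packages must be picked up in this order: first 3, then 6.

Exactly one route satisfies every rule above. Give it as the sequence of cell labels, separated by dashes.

2 - 3 - 8 - 7 - 6 - 11 - 12 - 13 - 14

The waypoints must appear in the order 3, 6, with no cell reused.
Route from 2: right to 3, down to 8, 2× left (reaching 6), down to 11, 3× right (reaching 14) — 8 moves in all.
Check: order respected (3 at step 1, 6 at step 4).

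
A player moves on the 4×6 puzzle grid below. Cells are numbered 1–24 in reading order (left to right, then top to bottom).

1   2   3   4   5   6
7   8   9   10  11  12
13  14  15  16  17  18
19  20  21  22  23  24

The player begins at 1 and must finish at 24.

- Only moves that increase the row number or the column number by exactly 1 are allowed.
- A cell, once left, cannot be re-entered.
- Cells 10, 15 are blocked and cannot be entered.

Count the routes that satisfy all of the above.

8

A right/down-only route from 1 to 24 makes exactly 3 down-moves and 5 right-moves in some order.
With no other constraints that would be C(8,3) = 56 routes.
Subtract routes through each blocked cell (inclusion–exclusion for overlaps): − through 10: 24 − through 15: 24 → 8.
That gives 8 routes.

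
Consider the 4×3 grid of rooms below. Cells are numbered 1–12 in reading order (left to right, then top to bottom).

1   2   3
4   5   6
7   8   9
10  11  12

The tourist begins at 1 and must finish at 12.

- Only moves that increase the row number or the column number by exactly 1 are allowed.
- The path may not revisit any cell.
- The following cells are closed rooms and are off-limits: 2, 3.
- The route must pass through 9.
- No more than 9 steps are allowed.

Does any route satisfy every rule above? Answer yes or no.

yes

One route that works: 1 → 4 → 7 → 8 → 9 → 12.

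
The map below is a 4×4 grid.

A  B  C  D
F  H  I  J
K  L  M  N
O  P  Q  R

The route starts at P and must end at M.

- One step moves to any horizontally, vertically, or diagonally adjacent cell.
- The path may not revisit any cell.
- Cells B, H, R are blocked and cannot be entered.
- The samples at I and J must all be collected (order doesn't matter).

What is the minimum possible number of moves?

Any route passes through I and J in some order between P and M. Summing Chebyshev distances along each leg and taking the cheapest ordering (P → J → I → M) gives a lower bound of 2 + 1 + 1 = 4 moves.
A route of 4 moves achieves this: P → L → I → J → M.
Since 4 matches the lower bound, it is optimal.

4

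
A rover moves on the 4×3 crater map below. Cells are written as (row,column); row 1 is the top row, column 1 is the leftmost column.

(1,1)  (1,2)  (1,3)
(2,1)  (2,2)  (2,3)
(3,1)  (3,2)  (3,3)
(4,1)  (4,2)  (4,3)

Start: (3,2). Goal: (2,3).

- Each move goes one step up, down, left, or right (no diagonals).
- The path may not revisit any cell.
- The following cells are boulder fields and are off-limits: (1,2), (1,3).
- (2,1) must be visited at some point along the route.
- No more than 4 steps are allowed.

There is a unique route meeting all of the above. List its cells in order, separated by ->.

(3,2) -> (3,1) -> (2,1) -> (2,2) -> (2,3)

Any route must reach (2,1) and still end at (2,3) within 4 moves, so the order of the required stops is forced.
Route from (3,2): left 1 to (3,1), up 1 to (2,1), right 2 to (2,3) — 4 moves in all.
Check: all required cells visited; 4 ≤ 4 moves.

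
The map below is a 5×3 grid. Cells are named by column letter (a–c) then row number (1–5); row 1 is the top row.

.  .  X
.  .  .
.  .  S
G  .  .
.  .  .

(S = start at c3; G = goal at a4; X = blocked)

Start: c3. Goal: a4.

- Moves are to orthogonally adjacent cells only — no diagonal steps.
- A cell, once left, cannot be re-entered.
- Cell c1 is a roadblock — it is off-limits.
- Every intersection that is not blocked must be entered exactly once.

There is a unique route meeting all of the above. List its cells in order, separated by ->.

Need to visit all 14 open cells exactly once, starting at c3 and ending at a4.
Cell a5 has only two open neighbours (a4 and b5), so the path must pass straight through it: one of those is the cell it's entered from and the other is where it exits.
Route from c3: up 1 to c2, left 1 to b2, up 1 to b1, left 1 to a1, down 2 to a3, right 1 to b3, down 1 to b4, right 1 to c4, down 1 to c5, left 2 to a5, up 1 to a4 — 13 moves in all.
Check: all 14 open cells covered.

c3 -> c2 -> b2 -> b1 -> a1 -> a2 -> a3 -> b3 -> b4 -> c4 -> c5 -> b5 -> a5 -> a4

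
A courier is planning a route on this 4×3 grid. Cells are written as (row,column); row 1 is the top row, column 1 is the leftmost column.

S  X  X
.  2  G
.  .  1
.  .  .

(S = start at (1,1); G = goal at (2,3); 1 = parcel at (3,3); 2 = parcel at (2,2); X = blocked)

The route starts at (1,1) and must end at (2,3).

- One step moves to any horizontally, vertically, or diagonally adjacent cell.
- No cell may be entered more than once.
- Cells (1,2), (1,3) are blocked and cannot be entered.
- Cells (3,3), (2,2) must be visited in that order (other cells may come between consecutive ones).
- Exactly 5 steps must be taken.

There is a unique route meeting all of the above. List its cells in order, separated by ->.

The waypoints must appear in the order (3,3), (2,2), with no cell reused.
Route from (1,1): down 1 to (2,1), down-right 1 to (3,2), right 1 to (3,3), up-left 1 to (2,2), right 1 to (2,3) — 5 moves in all.
Check: order respected (1 at step 3, 2 at step 4); 5 moves as required.

(1,1) -> (2,1) -> (3,2) -> (3,3) -> (2,2) -> (2,3)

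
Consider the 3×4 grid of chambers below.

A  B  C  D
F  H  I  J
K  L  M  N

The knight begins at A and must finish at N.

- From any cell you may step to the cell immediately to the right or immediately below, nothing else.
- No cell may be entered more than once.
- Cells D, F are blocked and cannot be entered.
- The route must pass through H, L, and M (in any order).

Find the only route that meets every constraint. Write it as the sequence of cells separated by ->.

Moves only go right or down, so the column and row indices never decrease.
Route from A: right 1 to B, down 2 to L, right 2 to N — 5 moves in all.
Check: all required cells visited.

A -> B -> H -> L -> M -> N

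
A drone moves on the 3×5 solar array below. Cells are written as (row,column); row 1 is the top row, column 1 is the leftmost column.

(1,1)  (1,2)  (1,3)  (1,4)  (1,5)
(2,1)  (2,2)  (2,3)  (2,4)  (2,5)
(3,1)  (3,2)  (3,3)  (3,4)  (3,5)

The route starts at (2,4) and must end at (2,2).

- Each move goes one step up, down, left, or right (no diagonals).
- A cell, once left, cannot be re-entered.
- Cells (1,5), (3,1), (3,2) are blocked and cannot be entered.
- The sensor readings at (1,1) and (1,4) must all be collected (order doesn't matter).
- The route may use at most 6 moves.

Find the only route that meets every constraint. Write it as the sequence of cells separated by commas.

The 6-move cap with required stops at (1,1), (1,4) leaves no slack for detours.
Route from (2,4): up 1 to (1,4), left 3 to (1,1), down 1 to (2,1), right 1 to (2,2) — 6 moves in all.
Check: all required cells visited; 6 ≤ 6 moves.

(2,4), (1,4), (1,3), (1,2), (1,1), (2,1), (2,2)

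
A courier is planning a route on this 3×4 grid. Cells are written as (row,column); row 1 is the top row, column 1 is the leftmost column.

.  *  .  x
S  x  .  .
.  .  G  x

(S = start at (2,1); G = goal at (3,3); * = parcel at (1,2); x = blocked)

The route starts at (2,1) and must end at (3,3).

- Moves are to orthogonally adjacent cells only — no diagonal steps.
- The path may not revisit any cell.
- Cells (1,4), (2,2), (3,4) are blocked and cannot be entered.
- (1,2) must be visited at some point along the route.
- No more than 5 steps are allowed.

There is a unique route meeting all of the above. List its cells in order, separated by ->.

Any route must reach (1,2) and still end at (3,3) within 5 moves, so the order of the required stops is forced.
Route from (2,1): up to (1,1), 2× right (reaching (1,3)), 2× down (reaching (3,3)) — 5 moves in all.
Check: all required cells visited; 5 ≤ 5 moves.

(2,1) -> (1,1) -> (1,2) -> (1,3) -> (2,3) -> (3,3)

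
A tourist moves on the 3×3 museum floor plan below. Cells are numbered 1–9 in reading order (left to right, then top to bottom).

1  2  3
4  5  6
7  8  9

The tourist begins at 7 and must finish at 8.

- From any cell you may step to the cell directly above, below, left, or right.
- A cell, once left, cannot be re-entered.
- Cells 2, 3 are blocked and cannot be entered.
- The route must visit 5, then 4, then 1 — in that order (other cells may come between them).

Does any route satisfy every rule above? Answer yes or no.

1 must be visited but has only one open neighbour (4), and it is neither the start nor the goal — the route would have to enter and leave through 4, re-entering it.

no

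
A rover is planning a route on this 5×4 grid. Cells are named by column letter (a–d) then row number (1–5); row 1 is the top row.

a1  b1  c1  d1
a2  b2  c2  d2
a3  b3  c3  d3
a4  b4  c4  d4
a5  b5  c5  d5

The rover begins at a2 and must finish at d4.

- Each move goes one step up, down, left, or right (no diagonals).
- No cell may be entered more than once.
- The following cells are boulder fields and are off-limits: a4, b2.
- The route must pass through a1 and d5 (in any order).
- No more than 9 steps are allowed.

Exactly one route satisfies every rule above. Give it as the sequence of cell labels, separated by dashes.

Any route must reach a1 and d5 and still end at d4 within 9 moves, so the order of the required stops is forced.
Route from a2: up to a1, 2× right (reaching c1), 4× down (reaching c5), right to d5, up to d4 — 9 moves in all.
Check: all required cells visited; 9 ≤ 9 moves.

a2 - a1 - b1 - c1 - c2 - c3 - c4 - c5 - d5 - d4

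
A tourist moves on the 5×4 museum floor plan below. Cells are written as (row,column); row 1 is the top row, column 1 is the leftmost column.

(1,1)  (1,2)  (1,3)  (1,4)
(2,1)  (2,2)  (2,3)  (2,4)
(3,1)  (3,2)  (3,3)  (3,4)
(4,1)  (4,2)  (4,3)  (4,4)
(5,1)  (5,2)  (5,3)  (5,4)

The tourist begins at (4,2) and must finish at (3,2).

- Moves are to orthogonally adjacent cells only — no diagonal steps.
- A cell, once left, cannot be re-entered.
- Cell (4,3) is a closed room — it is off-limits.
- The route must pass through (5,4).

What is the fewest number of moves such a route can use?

Any route passes through (5,4) somewhere between (4,2) and (3,2). Summing Manhattan distances along the two legs ((4,2) → (5,4) → (3,2)) gives a lower bound of 3 + 4 = 7 moves.
A route of 7 moves achieves this: (4,2) → (5,2) → (5,3) → (5,4) → (4,4) → (3,4) → (3,3) → (3,2).
Since 7 matches the lower bound, it is optimal.

7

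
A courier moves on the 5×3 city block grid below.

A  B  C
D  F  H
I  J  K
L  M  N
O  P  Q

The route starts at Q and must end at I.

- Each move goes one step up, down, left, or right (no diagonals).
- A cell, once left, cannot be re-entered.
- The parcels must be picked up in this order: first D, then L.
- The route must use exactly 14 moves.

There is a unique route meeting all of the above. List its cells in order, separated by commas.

Q, N, K, H, C, B, A, D, F, J, M, P, O, L, I

The waypoints must appear in the order D, L, with no cell reused.
Route from Q: 4× up (reaching C), 2× left (reaching A), down to D, right to F, 3× down (reaching P), left to O, 2× up (reaching I) — 14 moves in all.
Check: order respected (D at step 7, L at step 13); 14 moves as required.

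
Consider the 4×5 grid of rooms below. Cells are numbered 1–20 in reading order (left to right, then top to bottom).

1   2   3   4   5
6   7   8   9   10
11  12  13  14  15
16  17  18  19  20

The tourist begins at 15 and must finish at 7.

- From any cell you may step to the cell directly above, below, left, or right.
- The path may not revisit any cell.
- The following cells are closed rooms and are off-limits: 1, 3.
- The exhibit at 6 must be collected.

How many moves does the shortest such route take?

Any route passes through 6 somewhere between 15 and 7. Summing Manhattan distances along the two legs (15 → 6 → 7) gives a lower bound of 5 + 1 = 6 moves.
A route of 6 moves achieves this: 15 → 14 → 13 → 12 → 11 → 6 → 7.
Since 6 matches the lower bound, it is optimal.

6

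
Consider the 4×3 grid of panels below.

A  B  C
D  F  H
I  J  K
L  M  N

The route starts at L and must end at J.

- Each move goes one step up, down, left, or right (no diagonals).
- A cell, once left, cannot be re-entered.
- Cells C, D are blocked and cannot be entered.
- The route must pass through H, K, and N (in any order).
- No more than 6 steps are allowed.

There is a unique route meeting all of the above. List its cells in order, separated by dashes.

L - M - N - K - H - F - J

The budget equals the shortest possible length, so every move has to be on a shortest route through the required cells.
Route from L: right 2 to N, up 2 to H, left 1 to F, down 1 to J — 6 moves in all.
Check: all required cells visited; 6 ≤ 6 moves.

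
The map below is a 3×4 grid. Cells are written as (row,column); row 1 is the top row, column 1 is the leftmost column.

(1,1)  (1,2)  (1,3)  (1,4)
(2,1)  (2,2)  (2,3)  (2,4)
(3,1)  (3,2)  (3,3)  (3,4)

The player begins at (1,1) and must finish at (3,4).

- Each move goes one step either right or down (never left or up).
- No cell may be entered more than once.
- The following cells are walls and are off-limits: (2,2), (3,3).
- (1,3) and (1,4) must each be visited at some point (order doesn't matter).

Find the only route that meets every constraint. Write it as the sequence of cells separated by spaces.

Moves only go right or down, so the column and row indices never decrease.
Route from (1,1): 3× right (reaching (1,4)), 2× down (reaching (3,4)) — 5 moves in all.
Check: all required cells visited.

(1,1) (1,2) (1,3) (1,4) (2,4) (3,4)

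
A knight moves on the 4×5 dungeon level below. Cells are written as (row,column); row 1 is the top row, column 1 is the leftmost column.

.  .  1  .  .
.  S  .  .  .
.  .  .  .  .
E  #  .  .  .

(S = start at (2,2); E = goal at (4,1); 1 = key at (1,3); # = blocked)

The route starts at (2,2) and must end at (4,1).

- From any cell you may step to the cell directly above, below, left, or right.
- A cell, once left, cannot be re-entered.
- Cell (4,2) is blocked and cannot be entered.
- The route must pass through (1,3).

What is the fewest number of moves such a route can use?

7

Any route passes through (1,3) somewhere between (2,2) and (4,1). Summing Manhattan distances along the two legs ((2,2) → (1,3) → (4,1)) gives a lower bound of 2 + 5 = 7 moves.
A route of 7 moves achieves this: (2,2) → (1,2) → (1,3) → (2,3) → (3,3) → (3,2) → (3,1) → (4,1).
Since 7 matches the lower bound, it is optimal.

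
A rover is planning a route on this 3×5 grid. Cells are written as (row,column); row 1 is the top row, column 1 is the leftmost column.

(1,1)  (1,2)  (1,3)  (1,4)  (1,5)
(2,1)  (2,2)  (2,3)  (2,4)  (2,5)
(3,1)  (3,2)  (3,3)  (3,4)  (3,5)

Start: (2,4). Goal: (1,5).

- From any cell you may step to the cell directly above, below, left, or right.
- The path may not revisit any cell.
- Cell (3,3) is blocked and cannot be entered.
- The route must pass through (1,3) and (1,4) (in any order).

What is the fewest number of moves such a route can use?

4

Any route passes through (1,3) and (1,4) in some order between (2,4) and (1,5). Summing Manhattan distances along each leg and taking the cheapest ordering ((2,4) → (1,4) → (1,3) → (1,5)) gives a lower bound of 1 + 1 + 2 = 4 moves.
A route of 4 moves achieves this: (2,4) → (2,3) → (1,3) → (1,4) → (1,5).
Since 4 matches the lower bound, it is optimal.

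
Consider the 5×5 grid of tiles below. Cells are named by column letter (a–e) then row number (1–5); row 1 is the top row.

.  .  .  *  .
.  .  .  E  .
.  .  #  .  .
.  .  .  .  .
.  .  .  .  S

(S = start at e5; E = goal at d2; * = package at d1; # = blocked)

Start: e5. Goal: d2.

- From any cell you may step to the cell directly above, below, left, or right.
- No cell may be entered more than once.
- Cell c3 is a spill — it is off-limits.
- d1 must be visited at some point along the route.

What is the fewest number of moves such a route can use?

6

Any route passes through d1 somewhere between e5 and d2. Summing Manhattan distances along the two legs (e5 → d1 → d2) gives a lower bound of 5 + 1 = 6 moves.
A route of 6 moves achieves this: e5 → e4 → e3 → e2 → e1 → d1 → d2.
Since 6 matches the lower bound, it is optimal.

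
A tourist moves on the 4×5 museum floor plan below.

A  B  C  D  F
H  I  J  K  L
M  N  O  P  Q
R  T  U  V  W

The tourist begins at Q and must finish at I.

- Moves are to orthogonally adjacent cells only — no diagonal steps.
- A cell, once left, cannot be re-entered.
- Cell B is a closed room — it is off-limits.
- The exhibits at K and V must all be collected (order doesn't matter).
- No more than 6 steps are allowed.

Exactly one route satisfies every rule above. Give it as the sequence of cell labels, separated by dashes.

Q - W - V - P - K - J - I

The 6-move cap with required stops at K, V leaves no slack for detours.
Route from Q: down 1 to W, left 1 to V, up 2 to K, left 2 to I — 6 moves in all.
Check: all required cells visited; 6 ≤ 6 moves.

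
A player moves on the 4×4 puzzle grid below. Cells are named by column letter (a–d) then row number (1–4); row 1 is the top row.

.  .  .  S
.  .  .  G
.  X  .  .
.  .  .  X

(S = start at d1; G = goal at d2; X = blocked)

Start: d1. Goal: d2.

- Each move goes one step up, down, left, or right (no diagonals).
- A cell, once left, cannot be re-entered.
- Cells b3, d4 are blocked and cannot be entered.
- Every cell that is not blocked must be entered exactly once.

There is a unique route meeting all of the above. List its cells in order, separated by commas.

d1, c1, c2, b2, b1, a1, a2, a3, a4, b4, c4, c3, d3, d2

Need to visit all 14 open cells exactly once, starting at d1 and ending at d2.
Route from d1: left to c1, down to c2, left to b2, up to b1, left to a1, 3× down (reaching a4), 2× right (reaching c4), up to c3, right to d3, up to d2 — 13 moves in all.
Check: all 14 open cells covered.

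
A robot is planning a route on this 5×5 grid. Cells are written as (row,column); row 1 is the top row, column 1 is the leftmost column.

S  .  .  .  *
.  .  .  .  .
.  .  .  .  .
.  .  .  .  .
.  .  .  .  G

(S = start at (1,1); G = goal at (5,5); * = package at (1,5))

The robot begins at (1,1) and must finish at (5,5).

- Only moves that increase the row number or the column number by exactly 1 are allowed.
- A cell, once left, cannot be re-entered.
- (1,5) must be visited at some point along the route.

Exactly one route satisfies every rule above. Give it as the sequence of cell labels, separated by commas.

Moves only go right or down, so the column and row indices never decrease.
Route from (1,1): right 4 to (1,5), down 4 to (5,5) — 8 moves in all.
Check: all required cells visited.

(1,1), (1,2), (1,3), (1,4), (1,5), (2,5), (3,5), (4,5), (5,5)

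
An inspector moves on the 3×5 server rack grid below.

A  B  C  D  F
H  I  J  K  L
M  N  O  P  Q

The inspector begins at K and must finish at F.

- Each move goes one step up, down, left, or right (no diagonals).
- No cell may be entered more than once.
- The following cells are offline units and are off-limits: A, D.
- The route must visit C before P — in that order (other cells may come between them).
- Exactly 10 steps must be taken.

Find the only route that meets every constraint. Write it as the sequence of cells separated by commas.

The waypoints must appear in the order C, P, with no cell reused.
Route from K: left to J, up to C, left to B, 2× down (reaching N), 3× right (reaching Q), 2× up (reaching F) — 10 moves in all.
Check: order respected (C at step 2, P at step 7); 10 moves as required.

K, J, C, B, I, N, O, P, Q, L, F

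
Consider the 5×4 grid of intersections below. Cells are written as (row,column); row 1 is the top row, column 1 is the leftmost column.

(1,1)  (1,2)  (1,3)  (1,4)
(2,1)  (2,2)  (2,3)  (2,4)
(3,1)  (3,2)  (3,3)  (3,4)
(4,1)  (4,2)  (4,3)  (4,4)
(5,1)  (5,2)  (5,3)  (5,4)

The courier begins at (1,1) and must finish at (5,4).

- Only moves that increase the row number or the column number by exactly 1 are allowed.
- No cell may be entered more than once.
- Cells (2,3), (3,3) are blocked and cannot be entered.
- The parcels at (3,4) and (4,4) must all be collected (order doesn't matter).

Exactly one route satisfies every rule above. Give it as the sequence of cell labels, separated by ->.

Moves only go right or down, so the column and row indices never decrease.
Route from (1,1): 3× right (reaching (1,4)), 4× down (reaching (5,4)) — 7 moves in all.
Check: all required cells visited.

(1,1) -> (1,2) -> (1,3) -> (1,4) -> (2,4) -> (3,4) -> (4,4) -> (5,4)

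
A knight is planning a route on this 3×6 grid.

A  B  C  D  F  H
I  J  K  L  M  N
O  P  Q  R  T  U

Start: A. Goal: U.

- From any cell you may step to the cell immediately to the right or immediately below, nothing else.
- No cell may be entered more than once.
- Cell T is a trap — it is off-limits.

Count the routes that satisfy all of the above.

6

A right/down-only route from A to U makes exactly 2 down-moves and 5 right-moves in some order.
With no other constraints that would be C(7,2) = 21 routes.
Subtract routes through each blocked cell (inclusion–exclusion for overlaps): − through T: 15 → 6.
That gives 6 routes.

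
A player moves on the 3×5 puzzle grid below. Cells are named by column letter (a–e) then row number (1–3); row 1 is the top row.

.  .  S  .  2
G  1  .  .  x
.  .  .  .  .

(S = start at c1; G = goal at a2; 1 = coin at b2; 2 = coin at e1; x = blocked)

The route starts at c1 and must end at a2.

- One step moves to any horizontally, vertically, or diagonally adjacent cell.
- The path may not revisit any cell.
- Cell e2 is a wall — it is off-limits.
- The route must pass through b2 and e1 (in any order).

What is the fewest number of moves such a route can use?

6

Any route passes through b2 and e1 in some order between c1 and a2. Summing Chebyshev distances along each leg and taking the cheapest ordering (c1 → e1 → b2 → a2) gives a lower bound of 2 + 3 + 1 = 6 moves.
A route of 6 moves achieves this: c1 → d1 → e1 → d2 → c2 → b2 → a2.
Since 6 matches the lower bound, it is optimal.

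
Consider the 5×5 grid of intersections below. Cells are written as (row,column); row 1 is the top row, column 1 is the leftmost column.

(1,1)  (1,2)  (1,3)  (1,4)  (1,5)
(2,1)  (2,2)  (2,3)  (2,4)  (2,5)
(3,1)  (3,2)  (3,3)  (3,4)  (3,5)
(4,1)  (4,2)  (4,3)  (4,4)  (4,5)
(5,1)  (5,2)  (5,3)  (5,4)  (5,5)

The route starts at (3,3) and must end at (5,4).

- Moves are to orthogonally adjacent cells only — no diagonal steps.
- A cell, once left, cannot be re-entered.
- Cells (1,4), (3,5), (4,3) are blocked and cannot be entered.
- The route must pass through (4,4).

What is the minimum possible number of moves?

Any route passes through (4,4) somewhere between (3,3) and (5,4). Summing Manhattan distances along the two legs ((3,3) → (4,4) → (5,4)) gives a lower bound of 2 + 1 = 3 moves.
A route of 3 moves achieves this: (3,3) → (3,4) → (4,4) → (5,4).
Since 3 matches the lower bound, it is optimal.

3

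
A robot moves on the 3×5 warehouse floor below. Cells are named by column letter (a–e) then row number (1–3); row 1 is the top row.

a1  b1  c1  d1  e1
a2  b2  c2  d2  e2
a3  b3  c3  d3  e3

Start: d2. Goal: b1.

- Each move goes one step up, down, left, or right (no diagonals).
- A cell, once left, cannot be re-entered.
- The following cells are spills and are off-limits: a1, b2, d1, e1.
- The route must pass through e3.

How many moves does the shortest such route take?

7

Any route passes through e3 somewhere between d2 and b1. Summing Manhattan distances along the two legs (d2 → e3 → b1) gives a lower bound of 2 + 5 = 7 moves.
A route of 7 moves achieves this: d2 → e2 → e3 → d3 → c3 → c2 → c1 → b1.
Since 7 matches the lower bound, it is optimal.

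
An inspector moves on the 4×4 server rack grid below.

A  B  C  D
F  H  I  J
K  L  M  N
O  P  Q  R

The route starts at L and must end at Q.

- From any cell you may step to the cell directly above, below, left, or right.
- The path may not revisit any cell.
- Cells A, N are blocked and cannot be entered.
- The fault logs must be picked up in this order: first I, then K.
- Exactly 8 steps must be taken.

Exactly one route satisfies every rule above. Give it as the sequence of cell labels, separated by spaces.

The waypoints must appear in the order I, K, with no cell reused.
Route from L: right 1 to M, up 1 to I, left 2 to F, down 2 to O, right 2 to Q — 8 moves in all.
Check: order respected (I at step 2, K at step 5); 8 moves as required.

L M I H F K O P Q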